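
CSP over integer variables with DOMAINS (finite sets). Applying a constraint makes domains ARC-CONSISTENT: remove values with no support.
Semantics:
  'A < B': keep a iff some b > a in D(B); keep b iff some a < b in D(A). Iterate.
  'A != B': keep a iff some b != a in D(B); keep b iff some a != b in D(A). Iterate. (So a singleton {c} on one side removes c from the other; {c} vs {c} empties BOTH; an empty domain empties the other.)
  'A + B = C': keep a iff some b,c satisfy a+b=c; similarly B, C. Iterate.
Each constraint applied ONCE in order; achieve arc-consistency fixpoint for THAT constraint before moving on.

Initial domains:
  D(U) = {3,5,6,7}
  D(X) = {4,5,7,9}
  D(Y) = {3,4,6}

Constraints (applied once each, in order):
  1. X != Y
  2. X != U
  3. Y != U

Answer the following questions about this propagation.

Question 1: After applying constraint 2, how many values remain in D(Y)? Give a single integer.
Constraint 1 (X != Y) on D(X)={4,5,7,9} D(Y)={3,4,6}: no change
Constraint 2 (X != U) on D(X)={4,5,7,9} D(U)={3,5,6,7}: no change
So after constraint 2: D(Y)={3,4,6}, size = 3

Answer: 3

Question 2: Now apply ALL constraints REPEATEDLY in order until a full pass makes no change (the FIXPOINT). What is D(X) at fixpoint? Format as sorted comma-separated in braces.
pass 0 (initial): D(X)={4,5,7,9}
pass 1: no change
Fixpoint after 1 passes: D(X) = {4,5,7,9}

Answer: {4,5,7,9}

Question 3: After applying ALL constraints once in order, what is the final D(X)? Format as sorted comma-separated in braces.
Answer: {4,5,7,9}

Derivation:
Constraint 1 (X != Y) on D(X)={4,5,7,9} D(Y)={3,4,6}: no change
Constraint 2 (X != U) on D(X)={4,5,7,9} D(U)={3,5,6,7}: no change
Constraint 3 (Y != U) on D(Y)={3,4,6} D(U)={3,5,6,7}: no change
So after all 3 constraints: D(X) = {4,5,7,9}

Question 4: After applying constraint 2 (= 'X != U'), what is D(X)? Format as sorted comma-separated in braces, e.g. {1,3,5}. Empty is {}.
Constraint 1 (X != Y) on D(X)={4,5,7,9} D(Y)={3,4,6}: no change
Constraint 2 (X != U) on D(X)={4,5,7,9} D(U)={3,5,6,7}: no change
So after constraint 2: D(X) = {4,5,7,9}

Answer: {4,5,7,9}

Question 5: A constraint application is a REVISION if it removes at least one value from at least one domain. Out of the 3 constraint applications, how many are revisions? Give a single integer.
Constraint 1 (X != Y) on D(X)={4,5,7,9} D(Y)={3,4,6}: no change => not a revision
Constraint 2 (X != U) on D(X)={4,5,7,9} D(U)={3,5,6,7}: no change => not a revision
Constraint 3 (Y != U) on D(Y)={3,4,6} D(U)={3,5,6,7}: no change => not a revision
Total revisions = 0

Answer: 0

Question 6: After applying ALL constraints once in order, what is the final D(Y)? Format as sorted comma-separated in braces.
Constraint 1 (X != Y) on D(X)={4,5,7,9} D(Y)={3,4,6}: no change
Constraint 2 (X != U) on D(X)={4,5,7,9} D(U)={3,5,6,7}: no change
Constraint 3 (Y != U) on D(Y)={3,4,6} D(U)={3,5,6,7}: no change
So after all 3 constraints: D(Y) = {3,4,6}

Answer: {3,4,6}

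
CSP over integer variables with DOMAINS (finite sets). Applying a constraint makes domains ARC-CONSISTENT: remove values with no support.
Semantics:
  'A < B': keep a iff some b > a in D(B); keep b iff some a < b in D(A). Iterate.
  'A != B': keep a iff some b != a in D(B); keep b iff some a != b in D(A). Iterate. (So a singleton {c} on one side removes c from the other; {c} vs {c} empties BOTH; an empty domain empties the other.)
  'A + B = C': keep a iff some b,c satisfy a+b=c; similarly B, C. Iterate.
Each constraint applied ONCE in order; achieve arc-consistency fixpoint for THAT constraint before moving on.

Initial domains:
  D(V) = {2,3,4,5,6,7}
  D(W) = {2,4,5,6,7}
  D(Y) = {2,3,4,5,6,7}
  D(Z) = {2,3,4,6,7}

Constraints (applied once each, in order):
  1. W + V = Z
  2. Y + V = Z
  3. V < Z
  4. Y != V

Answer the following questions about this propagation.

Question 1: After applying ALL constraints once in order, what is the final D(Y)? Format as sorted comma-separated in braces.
Constraint 1 (W + V = Z) on D(W)={2,4,5,6,7} D(V)={2,3,4,5,6,7} D(Z)={2,3,4,6,7}: W {2,4,5,6,7}->{2,4,5}; V {2,3,4,5,6,7}->{2,3,4,5}; Z {2,3,4,6,7}->{4,6,7}
Constraint 2 (Y + V = Z) on D(Y)={2,3,4,5,6,7} D(V)={2,3,4,5} D(Z)={4,6,7}: Y {2,3,4,5,6,7}->{2,3,4,5}
Constraint 3 (V < Z) on D(V)={2,3,4,5} D(Z)={4,6,7}: no change
Constraint 4 (Y != V) on D(Y)={2,3,4,5} D(V)={2,3,4,5}: no change
So after all 4 constraints: D(Y) = {2,3,4,5}

Answer: {2,3,4,5}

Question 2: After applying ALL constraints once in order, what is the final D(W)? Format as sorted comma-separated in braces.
Answer: {2,4,5}

Derivation:
Constraint 1 (W + V = Z) on D(W)={2,4,5,6,7} D(V)={2,3,4,5,6,7} D(Z)={2,3,4,6,7}: W {2,4,5,6,7}->{2,4,5}; V {2,3,4,5,6,7}->{2,3,4,5}; Z {2,3,4,6,7}->{4,6,7}
Constraint 2 (Y + V = Z) on D(Y)={2,3,4,5,6,7} D(V)={2,3,4,5} D(Z)={4,6,7}: Y {2,3,4,5,6,7}->{2,3,4,5}
Constraint 3 (V < Z) on D(V)={2,3,4,5} D(Z)={4,6,7}: no change
Constraint 4 (Y != V) on D(Y)={2,3,4,5} D(V)={2,3,4,5}: no change
So after all 4 constraints: D(W) = {2,4,5}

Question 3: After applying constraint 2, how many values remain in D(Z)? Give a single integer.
Answer: 3

Derivation:
Constraint 1 (W + V = Z) on D(W)={2,4,5,6,7} D(V)={2,3,4,5,6,7} D(Z)={2,3,4,6,7}: W {2,4,5,6,7}->{2,4,5}; V {2,3,4,5,6,7}->{2,3,4,5}; Z {2,3,4,6,7}->{4,6,7}
Constraint 2 (Y + V = Z) on D(Y)={2,3,4,5,6,7} D(V)={2,3,4,5} D(Z)={4,6,7}: Y {2,3,4,5,6,7}->{2,3,4,5}
So after constraint 2: D(Z)={4,6,7}, size = 3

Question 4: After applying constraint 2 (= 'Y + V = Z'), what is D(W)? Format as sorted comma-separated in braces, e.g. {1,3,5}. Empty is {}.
Answer: {2,4,5}

Derivation:
Constraint 1 (W + V = Z) on D(W)={2,4,5,6,7} D(V)={2,3,4,5,6,7} D(Z)={2,3,4,6,7}: W {2,4,5,6,7}->{2,4,5}; V {2,3,4,5,6,7}->{2,3,4,5}; Z {2,3,4,6,7}->{4,6,7}
Constraint 2 (Y + V = Z) on D(Y)={2,3,4,5,6,7} D(V)={2,3,4,5} D(Z)={4,6,7}: Y {2,3,4,5,6,7}->{2,3,4,5}
So after constraint 2: D(W) = {2,4,5}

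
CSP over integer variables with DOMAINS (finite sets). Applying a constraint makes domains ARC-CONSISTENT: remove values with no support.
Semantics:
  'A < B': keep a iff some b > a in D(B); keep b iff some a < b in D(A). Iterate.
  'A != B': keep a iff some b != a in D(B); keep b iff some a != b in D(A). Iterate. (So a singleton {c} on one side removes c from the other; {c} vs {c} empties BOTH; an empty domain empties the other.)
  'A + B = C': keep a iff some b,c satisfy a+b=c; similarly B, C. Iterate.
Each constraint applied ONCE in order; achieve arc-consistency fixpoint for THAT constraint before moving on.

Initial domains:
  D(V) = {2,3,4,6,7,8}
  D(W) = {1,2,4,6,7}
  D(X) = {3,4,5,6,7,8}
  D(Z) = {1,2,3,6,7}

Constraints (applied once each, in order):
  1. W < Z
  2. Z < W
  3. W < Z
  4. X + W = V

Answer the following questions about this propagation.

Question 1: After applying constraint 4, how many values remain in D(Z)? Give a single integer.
Constraint 1 (W < Z) on D(W)={1,2,4,6,7} D(Z)={1,2,3,6,7}: W {1,2,4,6,7}->{1,2,4,6}; Z {1,2,3,6,7}->{2,3,6,7}
Constraint 2 (Z < W) on D(Z)={2,3,6,7} D(W)={1,2,4,6}: Z {2,3,6,7}->{2,3}; W {1,2,4,6}->{4,6}
Constraint 3 (W < Z) on D(W)={4,6} D(Z)={2,3}: W {4,6}->{}; Z {2,3}->{}
Constraint 4 (X + W = V) on D(X)={3,4,5,6,7,8} D(W)={} D(V)={2,3,4,6,7,8}: X {3,4,5,6,7,8}->{}; V {2,3,4,6,7,8}->{}
So after constraint 4: D(Z)={}, size = 0

Answer: 0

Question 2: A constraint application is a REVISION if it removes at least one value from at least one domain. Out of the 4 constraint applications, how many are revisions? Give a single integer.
Constraint 1 (W < Z) on D(W)={1,2,4,6,7} D(Z)={1,2,3,6,7}: W {1,2,4,6,7}->{1,2,4,6}; Z {1,2,3,6,7}->{2,3,6,7} => REVISION
Constraint 2 (Z < W) on D(Z)={2,3,6,7} D(W)={1,2,4,6}: Z {2,3,6,7}->{2,3}; W {1,2,4,6}->{4,6} => REVISION
Constraint 3 (W < Z) on D(W)={4,6} D(Z)={2,3}: W {4,6}->{}; Z {2,3}->{} => REVISION
Constraint 4 (X + W = V) on D(X)={3,4,5,6,7,8} D(W)={} D(V)={2,3,4,6,7,8}: X {3,4,5,6,7,8}->{}; V {2,3,4,6,7,8}->{} => REVISION
Total revisions = 4

Answer: 4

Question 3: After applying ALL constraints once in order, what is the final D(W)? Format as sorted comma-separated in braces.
Constraint 1 (W < Z) on D(W)={1,2,4,6,7} D(Z)={1,2,3,6,7}: W {1,2,4,6,7}->{1,2,4,6}; Z {1,2,3,6,7}->{2,3,6,7}
Constraint 2 (Z < W) on D(Z)={2,3,6,7} D(W)={1,2,4,6}: Z {2,3,6,7}->{2,3}; W {1,2,4,6}->{4,6}
Constraint 3 (W < Z) on D(W)={4,6} D(Z)={2,3}: W {4,6}->{}; Z {2,3}->{}
Constraint 4 (X + W = V) on D(X)={3,4,5,6,7,8} D(W)={} D(V)={2,3,4,6,7,8}: X {3,4,5,6,7,8}->{}; V {2,3,4,6,7,8}->{}
So after all 4 constraints: D(W) = {}

Answer: {}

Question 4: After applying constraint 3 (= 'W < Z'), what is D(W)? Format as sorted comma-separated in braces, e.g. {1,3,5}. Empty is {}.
Constraint 1 (W < Z) on D(W)={1,2,4,6,7} D(Z)={1,2,3,6,7}: W {1,2,4,6,7}->{1,2,4,6}; Z {1,2,3,6,7}->{2,3,6,7}
Constraint 2 (Z < W) on D(Z)={2,3,6,7} D(W)={1,2,4,6}: Z {2,3,6,7}->{2,3}; W {1,2,4,6}->{4,6}
Constraint 3 (W < Z) on D(W)={4,6} D(Z)={2,3}: W {4,6}->{}; Z {2,3}->{}
So after constraint 3: D(W) = {}

Answer: {}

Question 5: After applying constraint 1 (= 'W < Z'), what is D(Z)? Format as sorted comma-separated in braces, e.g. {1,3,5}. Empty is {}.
Constraint 1 (W < Z) on D(W)={1,2,4,6,7} D(Z)={1,2,3,6,7}: W {1,2,4,6,7}->{1,2,4,6}; Z {1,2,3,6,7}->{2,3,6,7}
So after constraint 1: D(Z) = {2,3,6,7}

Answer: {2,3,6,7}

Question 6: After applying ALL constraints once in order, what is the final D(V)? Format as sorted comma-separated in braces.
Answer: {}

Derivation:
Constraint 1 (W < Z) on D(W)={1,2,4,6,7} D(Z)={1,2,3,6,7}: W {1,2,4,6,7}->{1,2,4,6}; Z {1,2,3,6,7}->{2,3,6,7}
Constraint 2 (Z < W) on D(Z)={2,3,6,7} D(W)={1,2,4,6}: Z {2,3,6,7}->{2,3}; W {1,2,4,6}->{4,6}
Constraint 3 (W < Z) on D(W)={4,6} D(Z)={2,3}: W {4,6}->{}; Z {2,3}->{}
Constraint 4 (X + W = V) on D(X)={3,4,5,6,7,8} D(W)={} D(V)={2,3,4,6,7,8}: X {3,4,5,6,7,8}->{}; V {2,3,4,6,7,8}->{}
So after all 4 constraints: D(V) = {}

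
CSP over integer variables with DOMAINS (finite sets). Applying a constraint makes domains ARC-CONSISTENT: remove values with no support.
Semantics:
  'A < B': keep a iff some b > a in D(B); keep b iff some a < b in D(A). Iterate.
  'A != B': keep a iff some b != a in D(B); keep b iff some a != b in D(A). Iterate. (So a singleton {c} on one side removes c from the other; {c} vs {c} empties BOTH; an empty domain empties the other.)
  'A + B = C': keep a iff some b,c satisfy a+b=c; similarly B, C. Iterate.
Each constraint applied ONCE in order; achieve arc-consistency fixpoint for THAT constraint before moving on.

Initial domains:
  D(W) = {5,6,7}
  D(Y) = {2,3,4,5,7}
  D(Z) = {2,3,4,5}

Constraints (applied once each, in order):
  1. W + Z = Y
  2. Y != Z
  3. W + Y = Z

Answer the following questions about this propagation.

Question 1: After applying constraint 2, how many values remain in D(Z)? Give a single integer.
Constraint 1 (W + Z = Y) on D(W)={5,6,7} D(Z)={2,3,4,5} D(Y)={2,3,4,5,7}: W {5,6,7}->{5}; Z {2,3,4,5}->{2}; Y {2,3,4,5,7}->{7}
Constraint 2 (Y != Z) on D(Y)={7} D(Z)={2}: no change
So after constraint 2: D(Z)={2}, size = 1

Answer: 1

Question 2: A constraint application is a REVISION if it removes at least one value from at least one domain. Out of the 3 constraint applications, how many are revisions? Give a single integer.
Constraint 1 (W + Z = Y) on D(W)={5,6,7} D(Z)={2,3,4,5} D(Y)={2,3,4,5,7}: W {5,6,7}->{5}; Z {2,3,4,5}->{2}; Y {2,3,4,5,7}->{7} => REVISION
Constraint 2 (Y != Z) on D(Y)={7} D(Z)={2}: no change => not a revision
Constraint 3 (W + Y = Z) on D(W)={5} D(Y)={7} D(Z)={2}: W {5}->{}; Y {7}->{}; Z {2}->{} => REVISION
Total revisions = 2

Answer: 2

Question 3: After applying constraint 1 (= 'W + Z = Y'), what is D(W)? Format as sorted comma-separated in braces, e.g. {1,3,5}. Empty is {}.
Constraint 1 (W + Z = Y) on D(W)={5,6,7} D(Z)={2,3,4,5} D(Y)={2,3,4,5,7}: W {5,6,7}->{5}; Z {2,3,4,5}->{2}; Y {2,3,4,5,7}->{7}
So after constraint 1: D(W) = {5}

Answer: {5}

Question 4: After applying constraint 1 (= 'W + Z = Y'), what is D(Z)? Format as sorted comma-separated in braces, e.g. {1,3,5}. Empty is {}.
Constraint 1 (W + Z = Y) on D(W)={5,6,7} D(Z)={2,3,4,5} D(Y)={2,3,4,5,7}: W {5,6,7}->{5}; Z {2,3,4,5}->{2}; Y {2,3,4,5,7}->{7}
So after constraint 1: D(Z) = {2}

Answer: {2}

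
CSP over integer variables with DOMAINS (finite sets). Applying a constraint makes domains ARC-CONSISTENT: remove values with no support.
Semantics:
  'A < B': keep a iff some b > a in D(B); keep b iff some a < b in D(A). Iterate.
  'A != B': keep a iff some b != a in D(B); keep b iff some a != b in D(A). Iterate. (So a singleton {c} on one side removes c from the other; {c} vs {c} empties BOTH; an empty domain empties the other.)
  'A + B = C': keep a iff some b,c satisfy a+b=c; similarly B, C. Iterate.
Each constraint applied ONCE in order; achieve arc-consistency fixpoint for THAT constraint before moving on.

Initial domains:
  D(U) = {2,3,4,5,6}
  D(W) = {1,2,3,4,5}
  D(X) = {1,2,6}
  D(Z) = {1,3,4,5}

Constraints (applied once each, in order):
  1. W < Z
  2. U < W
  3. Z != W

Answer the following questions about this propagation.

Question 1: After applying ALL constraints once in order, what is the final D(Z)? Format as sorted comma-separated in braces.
Constraint 1 (W < Z) on D(W)={1,2,3,4,5} D(Z)={1,3,4,5}: W {1,2,3,4,5}->{1,2,3,4}; Z {1,3,4,5}->{3,4,5}
Constraint 2 (U < W) on D(U)={2,3,4,5,6} D(W)={1,2,3,4}: U {2,3,4,5,6}->{2,3}; W {1,2,3,4}->{3,4}
Constraint 3 (Z != W) on D(Z)={3,4,5} D(W)={3,4}: no change
So after all 3 constraints: D(Z) = {3,4,5}

Answer: {3,4,5}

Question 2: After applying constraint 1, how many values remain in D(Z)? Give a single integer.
Answer: 3

Derivation:
Constraint 1 (W < Z) on D(W)={1,2,3,4,5} D(Z)={1,3,4,5}: W {1,2,3,4,5}->{1,2,3,4}; Z {1,3,4,5}->{3,4,5}
So after constraint 1: D(Z)={3,4,5}, size = 3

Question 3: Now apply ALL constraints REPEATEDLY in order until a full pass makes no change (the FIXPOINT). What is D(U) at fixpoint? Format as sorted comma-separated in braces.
pass 0 (initial): D(U)={2,3,4,5,6}
pass 1: U {2,3,4,5,6}->{2,3}; W {1,2,3,4,5}->{3,4}; Z {1,3,4,5}->{3,4,5}
pass 2: Z {3,4,5}->{4,5}
pass 3: no change
Fixpoint after 3 passes: D(U) = {2,3}

Answer: {2,3}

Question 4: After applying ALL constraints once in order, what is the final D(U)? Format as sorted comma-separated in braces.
Answer: {2,3}

Derivation:
Constraint 1 (W < Z) on D(W)={1,2,3,4,5} D(Z)={1,3,4,5}: W {1,2,3,4,5}->{1,2,3,4}; Z {1,3,4,5}->{3,4,5}
Constraint 2 (U < W) on D(U)={2,3,4,5,6} D(W)={1,2,3,4}: U {2,3,4,5,6}->{2,3}; W {1,2,3,4}->{3,4}
Constraint 3 (Z != W) on D(Z)={3,4,5} D(W)={3,4}: no change
So after all 3 constraints: D(U) = {2,3}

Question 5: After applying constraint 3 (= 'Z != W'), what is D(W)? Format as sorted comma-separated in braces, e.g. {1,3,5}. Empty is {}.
Answer: {3,4}

Derivation:
Constraint 1 (W < Z) on D(W)={1,2,3,4,5} D(Z)={1,3,4,5}: W {1,2,3,4,5}->{1,2,3,4}; Z {1,3,4,5}->{3,4,5}
Constraint 2 (U < W) on D(U)={2,3,4,5,6} D(W)={1,2,3,4}: U {2,3,4,5,6}->{2,3}; W {1,2,3,4}->{3,4}
Constraint 3 (Z != W) on D(Z)={3,4,5} D(W)={3,4}: no change
So after constraint 3: D(W) = {3,4}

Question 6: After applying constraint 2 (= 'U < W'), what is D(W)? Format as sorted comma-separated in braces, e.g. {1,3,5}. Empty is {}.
Constraint 1 (W < Z) on D(W)={1,2,3,4,5} D(Z)={1,3,4,5}: W {1,2,3,4,5}->{1,2,3,4}; Z {1,3,4,5}->{3,4,5}
Constraint 2 (U < W) on D(U)={2,3,4,5,6} D(W)={1,2,3,4}: U {2,3,4,5,6}->{2,3}; W {1,2,3,4}->{3,4}
So after constraint 2: D(W) = {3,4}

Answer: {3,4}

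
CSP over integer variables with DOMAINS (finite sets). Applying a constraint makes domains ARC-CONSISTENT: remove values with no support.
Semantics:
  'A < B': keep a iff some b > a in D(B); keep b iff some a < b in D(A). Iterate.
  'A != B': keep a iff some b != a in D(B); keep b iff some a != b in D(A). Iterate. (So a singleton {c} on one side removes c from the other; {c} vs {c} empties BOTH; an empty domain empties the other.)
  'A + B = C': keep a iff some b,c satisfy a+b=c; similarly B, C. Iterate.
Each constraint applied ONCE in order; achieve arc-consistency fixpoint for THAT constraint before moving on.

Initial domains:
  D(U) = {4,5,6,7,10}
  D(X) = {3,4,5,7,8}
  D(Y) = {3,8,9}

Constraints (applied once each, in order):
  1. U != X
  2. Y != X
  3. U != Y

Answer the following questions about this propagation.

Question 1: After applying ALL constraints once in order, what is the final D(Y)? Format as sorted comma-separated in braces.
Answer: {3,8,9}

Derivation:
Constraint 1 (U != X) on D(U)={4,5,6,7,10} D(X)={3,4,5,7,8}: no change
Constraint 2 (Y != X) on D(Y)={3,8,9} D(X)={3,4,5,7,8}: no change
Constraint 3 (U != Y) on D(U)={4,5,6,7,10} D(Y)={3,8,9}: no change
So after all 3 constraints: D(Y) = {3,8,9}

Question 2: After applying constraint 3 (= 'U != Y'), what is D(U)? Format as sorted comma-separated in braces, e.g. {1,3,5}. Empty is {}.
Constraint 1 (U != X) on D(U)={4,5,6,7,10} D(X)={3,4,5,7,8}: no change
Constraint 2 (Y != X) on D(Y)={3,8,9} D(X)={3,4,5,7,8}: no change
Constraint 3 (U != Y) on D(U)={4,5,6,7,10} D(Y)={3,8,9}: no change
So after constraint 3: D(U) = {4,5,6,7,10}

Answer: {4,5,6,7,10}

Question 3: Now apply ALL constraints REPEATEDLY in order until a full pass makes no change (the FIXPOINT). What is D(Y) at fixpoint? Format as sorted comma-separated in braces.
pass 0 (initial): D(Y)={3,8,9}
pass 1: no change
Fixpoint after 1 passes: D(Y) = {3,8,9}

Answer: {3,8,9}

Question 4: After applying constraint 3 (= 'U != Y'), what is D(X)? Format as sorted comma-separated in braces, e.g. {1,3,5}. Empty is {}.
Constraint 1 (U != X) on D(U)={4,5,6,7,10} D(X)={3,4,5,7,8}: no change
Constraint 2 (Y != X) on D(Y)={3,8,9} D(X)={3,4,5,7,8}: no change
Constraint 3 (U != Y) on D(U)={4,5,6,7,10} D(Y)={3,8,9}: no change
So after constraint 3: D(X) = {3,4,5,7,8}

Answer: {3,4,5,7,8}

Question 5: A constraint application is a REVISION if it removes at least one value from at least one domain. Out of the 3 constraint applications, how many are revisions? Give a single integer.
Answer: 0

Derivation:
Constraint 1 (U != X) on D(U)={4,5,6,7,10} D(X)={3,4,5,7,8}: no change => not a revision
Constraint 2 (Y != X) on D(Y)={3,8,9} D(X)={3,4,5,7,8}: no change => not a revision
Constraint 3 (U != Y) on D(U)={4,5,6,7,10} D(Y)={3,8,9}: no change => not a revision
Total revisions = 0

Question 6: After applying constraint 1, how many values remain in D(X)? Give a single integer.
Constraint 1 (U != X) on D(U)={4,5,6,7,10} D(X)={3,4,5,7,8}: no change
So after constraint 1: D(X)={3,4,5,7,8}, size = 5

Answer: 5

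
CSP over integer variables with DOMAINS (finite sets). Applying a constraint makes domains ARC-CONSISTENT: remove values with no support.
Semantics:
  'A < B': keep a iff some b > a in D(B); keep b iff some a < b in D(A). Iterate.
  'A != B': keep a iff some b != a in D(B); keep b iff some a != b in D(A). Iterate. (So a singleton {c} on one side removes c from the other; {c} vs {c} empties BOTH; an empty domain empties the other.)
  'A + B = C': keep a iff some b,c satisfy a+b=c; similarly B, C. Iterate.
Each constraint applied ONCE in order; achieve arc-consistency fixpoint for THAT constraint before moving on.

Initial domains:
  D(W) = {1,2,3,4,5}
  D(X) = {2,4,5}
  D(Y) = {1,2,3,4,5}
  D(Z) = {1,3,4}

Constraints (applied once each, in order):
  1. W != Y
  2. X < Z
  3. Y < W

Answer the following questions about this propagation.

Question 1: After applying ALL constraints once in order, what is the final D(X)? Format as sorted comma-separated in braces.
Answer: {2}

Derivation:
Constraint 1 (W != Y) on D(W)={1,2,3,4,5} D(Y)={1,2,3,4,5}: no change
Constraint 2 (X < Z) on D(X)={2,4,5} D(Z)={1,3,4}: X {2,4,5}->{2}; Z {1,3,4}->{3,4}
Constraint 3 (Y < W) on D(Y)={1,2,3,4,5} D(W)={1,2,3,4,5}: Y {1,2,3,4,5}->{1,2,3,4}; W {1,2,3,4,5}->{2,3,4,5}
So after all 3 constraints: D(X) = {2}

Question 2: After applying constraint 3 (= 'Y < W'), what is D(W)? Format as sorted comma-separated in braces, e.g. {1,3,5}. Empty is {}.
Constraint 1 (W != Y) on D(W)={1,2,3,4,5} D(Y)={1,2,3,4,5}: no change
Constraint 2 (X < Z) on D(X)={2,4,5} D(Z)={1,3,4}: X {2,4,5}->{2}; Z {1,3,4}->{3,4}
Constraint 3 (Y < W) on D(Y)={1,2,3,4,5} D(W)={1,2,3,4,5}: Y {1,2,3,4,5}->{1,2,3,4}; W {1,2,3,4,5}->{2,3,4,5}
So after constraint 3: D(W) = {2,3,4,5}

Answer: {2,3,4,5}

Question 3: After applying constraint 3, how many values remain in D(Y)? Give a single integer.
Answer: 4

Derivation:
Constraint 1 (W != Y) on D(W)={1,2,3,4,5} D(Y)={1,2,3,4,5}: no change
Constraint 2 (X < Z) on D(X)={2,4,5} D(Z)={1,3,4}: X {2,4,5}->{2}; Z {1,3,4}->{3,4}
Constraint 3 (Y < W) on D(Y)={1,2,3,4,5} D(W)={1,2,3,4,5}: Y {1,2,3,4,5}->{1,2,3,4}; W {1,2,3,4,5}->{2,3,4,5}
So after constraint 3: D(Y)={1,2,3,4}, size = 4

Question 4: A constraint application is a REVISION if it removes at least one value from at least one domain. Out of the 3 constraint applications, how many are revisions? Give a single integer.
Answer: 2

Derivation:
Constraint 1 (W != Y) on D(W)={1,2,3,4,5} D(Y)={1,2,3,4,5}: no change => not a revision
Constraint 2 (X < Z) on D(X)={2,4,5} D(Z)={1,3,4}: X {2,4,5}->{2}; Z {1,3,4}->{3,4} => REVISION
Constraint 3 (Y < W) on D(Y)={1,2,3,4,5} D(W)={1,2,3,4,5}: Y {1,2,3,4,5}->{1,2,3,4}; W {1,2,3,4,5}->{2,3,4,5} => REVISION
Total revisions = 2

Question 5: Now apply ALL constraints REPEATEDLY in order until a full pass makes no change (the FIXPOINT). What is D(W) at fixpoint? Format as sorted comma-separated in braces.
Answer: {2,3,4,5}

Derivation:
pass 0 (initial): D(W)={1,2,3,4,5}
pass 1: W {1,2,3,4,5}->{2,3,4,5}; X {2,4,5}->{2}; Y {1,2,3,4,5}->{1,2,3,4}; Z {1,3,4}->{3,4}
pass 2: no change
Fixpoint after 2 passes: D(W) = {2,3,4,5}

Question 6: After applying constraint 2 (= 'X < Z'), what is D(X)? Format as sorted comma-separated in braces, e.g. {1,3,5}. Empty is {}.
Constraint 1 (W != Y) on D(W)={1,2,3,4,5} D(Y)={1,2,3,4,5}: no change
Constraint 2 (X < Z) on D(X)={2,4,5} D(Z)={1,3,4}: X {2,4,5}->{2}; Z {1,3,4}->{3,4}
So after constraint 2: D(X) = {2}

Answer: {2}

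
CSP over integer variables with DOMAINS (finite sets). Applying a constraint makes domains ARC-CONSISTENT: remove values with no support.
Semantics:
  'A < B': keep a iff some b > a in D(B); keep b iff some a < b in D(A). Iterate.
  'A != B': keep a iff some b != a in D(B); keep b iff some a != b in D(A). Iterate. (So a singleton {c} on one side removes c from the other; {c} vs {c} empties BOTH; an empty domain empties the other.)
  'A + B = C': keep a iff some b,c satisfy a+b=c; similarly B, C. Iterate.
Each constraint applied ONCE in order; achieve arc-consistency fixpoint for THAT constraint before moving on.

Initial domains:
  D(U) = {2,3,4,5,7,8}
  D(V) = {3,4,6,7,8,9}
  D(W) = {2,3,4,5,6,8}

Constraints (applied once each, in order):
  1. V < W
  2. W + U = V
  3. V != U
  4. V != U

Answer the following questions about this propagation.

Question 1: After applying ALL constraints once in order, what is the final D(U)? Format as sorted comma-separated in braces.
Answer: {2,3}

Derivation:
Constraint 1 (V < W) on D(V)={3,4,6,7,8,9} D(W)={2,3,4,5,6,8}: V {3,4,6,7,8,9}->{3,4,6,7}; W {2,3,4,5,6,8}->{4,5,6,8}
Constraint 2 (W + U = V) on D(W)={4,5,6,8} D(U)={2,3,4,5,7,8} D(V)={3,4,6,7}: W {4,5,6,8}->{4,5}; U {2,3,4,5,7,8}->{2,3}; V {3,4,6,7}->{6,7}
Constraint 3 (V != U) on D(V)={6,7} D(U)={2,3}: no change
Constraint 4 (V != U) on D(V)={6,7} D(U)={2,3}: no change
So after all 4 constraints: D(U) = {2,3}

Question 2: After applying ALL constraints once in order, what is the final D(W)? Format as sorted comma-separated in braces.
Answer: {4,5}

Derivation:
Constraint 1 (V < W) on D(V)={3,4,6,7,8,9} D(W)={2,3,4,5,6,8}: V {3,4,6,7,8,9}->{3,4,6,7}; W {2,3,4,5,6,8}->{4,5,6,8}
Constraint 2 (W + U = V) on D(W)={4,5,6,8} D(U)={2,3,4,5,7,8} D(V)={3,4,6,7}: W {4,5,6,8}->{4,5}; U {2,3,4,5,7,8}->{2,3}; V {3,4,6,7}->{6,7}
Constraint 3 (V != U) on D(V)={6,7} D(U)={2,3}: no change
Constraint 4 (V != U) on D(V)={6,7} D(U)={2,3}: no change
So after all 4 constraints: D(W) = {4,5}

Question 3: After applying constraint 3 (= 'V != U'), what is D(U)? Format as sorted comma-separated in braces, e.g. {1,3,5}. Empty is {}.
Answer: {2,3}

Derivation:
Constraint 1 (V < W) on D(V)={3,4,6,7,8,9} D(W)={2,3,4,5,6,8}: V {3,4,6,7,8,9}->{3,4,6,7}; W {2,3,4,5,6,8}->{4,5,6,8}
Constraint 2 (W + U = V) on D(W)={4,5,6,8} D(U)={2,3,4,5,7,8} D(V)={3,4,6,7}: W {4,5,6,8}->{4,5}; U {2,3,4,5,7,8}->{2,3}; V {3,4,6,7}->{6,7}
Constraint 3 (V != U) on D(V)={6,7} D(U)={2,3}: no change
So after constraint 3: D(U) = {2,3}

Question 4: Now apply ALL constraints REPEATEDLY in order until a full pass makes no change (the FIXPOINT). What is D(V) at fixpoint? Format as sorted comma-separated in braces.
pass 0 (initial): D(V)={3,4,6,7,8,9}
pass 1: U {2,3,4,5,7,8}->{2,3}; V {3,4,6,7,8,9}->{6,7}; W {2,3,4,5,6,8}->{4,5}
pass 2: U {2,3}->{}; V {6,7}->{}; W {4,5}->{}
pass 3: no change
Fixpoint after 3 passes: D(V) = {}

Answer: {}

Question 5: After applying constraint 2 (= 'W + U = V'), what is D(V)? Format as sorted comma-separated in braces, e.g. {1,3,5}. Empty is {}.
Answer: {6,7}

Derivation:
Constraint 1 (V < W) on D(V)={3,4,6,7,8,9} D(W)={2,3,4,5,6,8}: V {3,4,6,7,8,9}->{3,4,6,7}; W {2,3,4,5,6,8}->{4,5,6,8}
Constraint 2 (W + U = V) on D(W)={4,5,6,8} D(U)={2,3,4,5,7,8} D(V)={3,4,6,7}: W {4,5,6,8}->{4,5}; U {2,3,4,5,7,8}->{2,3}; V {3,4,6,7}->{6,7}
So after constraint 2: D(V) = {6,7}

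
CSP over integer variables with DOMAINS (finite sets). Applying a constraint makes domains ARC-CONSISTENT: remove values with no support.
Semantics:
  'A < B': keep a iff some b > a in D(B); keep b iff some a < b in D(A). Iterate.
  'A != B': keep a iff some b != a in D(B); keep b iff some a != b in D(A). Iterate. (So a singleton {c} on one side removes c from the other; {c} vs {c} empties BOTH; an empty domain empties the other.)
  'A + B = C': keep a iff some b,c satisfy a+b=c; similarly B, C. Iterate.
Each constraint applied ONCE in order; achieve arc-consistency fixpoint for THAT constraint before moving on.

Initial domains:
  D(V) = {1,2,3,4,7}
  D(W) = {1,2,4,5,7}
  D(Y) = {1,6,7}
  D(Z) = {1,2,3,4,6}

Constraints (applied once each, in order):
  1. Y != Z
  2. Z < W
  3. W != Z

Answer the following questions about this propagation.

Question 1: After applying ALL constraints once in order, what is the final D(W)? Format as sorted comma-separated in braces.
Answer: {2,4,5,7}

Derivation:
Constraint 1 (Y != Z) on D(Y)={1,6,7} D(Z)={1,2,3,4,6}: no change
Constraint 2 (Z < W) on D(Z)={1,2,3,4,6} D(W)={1,2,4,5,7}: W {1,2,4,5,7}->{2,4,5,7}
Constraint 3 (W != Z) on D(W)={2,4,5,7} D(Z)={1,2,3,4,6}: no change
So after all 3 constraints: D(W) = {2,4,5,7}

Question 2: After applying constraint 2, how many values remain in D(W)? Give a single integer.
Answer: 4

Derivation:
Constraint 1 (Y != Z) on D(Y)={1,6,7} D(Z)={1,2,3,4,6}: no change
Constraint 2 (Z < W) on D(Z)={1,2,3,4,6} D(W)={1,2,4,5,7}: W {1,2,4,5,7}->{2,4,5,7}
So after constraint 2: D(W)={2,4,5,7}, size = 4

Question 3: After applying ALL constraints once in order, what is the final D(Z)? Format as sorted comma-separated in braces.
Answer: {1,2,3,4,6}

Derivation:
Constraint 1 (Y != Z) on D(Y)={1,6,7} D(Z)={1,2,3,4,6}: no change
Constraint 2 (Z < W) on D(Z)={1,2,3,4,6} D(W)={1,2,4,5,7}: W {1,2,4,5,7}->{2,4,5,7}
Constraint 3 (W != Z) on D(W)={2,4,5,7} D(Z)={1,2,3,4,6}: no change
So after all 3 constraints: D(Z) = {1,2,3,4,6}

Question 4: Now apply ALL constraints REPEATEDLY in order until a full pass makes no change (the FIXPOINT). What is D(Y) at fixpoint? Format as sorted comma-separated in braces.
pass 0 (initial): D(Y)={1,6,7}
pass 1: W {1,2,4,5,7}->{2,4,5,7}
pass 2: no change
Fixpoint after 2 passes: D(Y) = {1,6,7}

Answer: {1,6,7}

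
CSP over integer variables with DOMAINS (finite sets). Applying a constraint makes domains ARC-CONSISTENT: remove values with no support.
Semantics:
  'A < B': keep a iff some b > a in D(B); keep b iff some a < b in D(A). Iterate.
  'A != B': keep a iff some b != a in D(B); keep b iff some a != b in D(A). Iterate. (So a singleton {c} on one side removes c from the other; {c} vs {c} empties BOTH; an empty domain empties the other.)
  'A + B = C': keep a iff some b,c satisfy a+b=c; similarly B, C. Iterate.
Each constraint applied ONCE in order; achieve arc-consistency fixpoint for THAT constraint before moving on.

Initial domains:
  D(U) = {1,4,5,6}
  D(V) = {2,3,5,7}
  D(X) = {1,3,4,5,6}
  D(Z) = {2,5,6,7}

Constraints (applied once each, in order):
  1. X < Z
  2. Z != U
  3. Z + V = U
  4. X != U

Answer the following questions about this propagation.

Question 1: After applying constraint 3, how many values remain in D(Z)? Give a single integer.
Answer: 1

Derivation:
Constraint 1 (X < Z) on D(X)={1,3,4,5,6} D(Z)={2,5,6,7}: no change
Constraint 2 (Z != U) on D(Z)={2,5,6,7} D(U)={1,4,5,6}: no change
Constraint 3 (Z + V = U) on D(Z)={2,5,6,7} D(V)={2,3,5,7} D(U)={1,4,5,6}: Z {2,5,6,7}->{2}; V {2,3,5,7}->{2,3}; U {1,4,5,6}->{4,5}
So after constraint 3: D(Z)={2}, size = 1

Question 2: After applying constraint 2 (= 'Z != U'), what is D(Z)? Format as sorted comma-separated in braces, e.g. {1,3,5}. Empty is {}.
Constraint 1 (X < Z) on D(X)={1,3,4,5,6} D(Z)={2,5,6,7}: no change
Constraint 2 (Z != U) on D(Z)={2,5,6,7} D(U)={1,4,5,6}: no change
So after constraint 2: D(Z) = {2,5,6,7}

Answer: {2,5,6,7}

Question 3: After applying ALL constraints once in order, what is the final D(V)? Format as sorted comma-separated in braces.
Answer: {2,3}

Derivation:
Constraint 1 (X < Z) on D(X)={1,3,4,5,6} D(Z)={2,5,6,7}: no change
Constraint 2 (Z != U) on D(Z)={2,5,6,7} D(U)={1,4,5,6}: no change
Constraint 3 (Z + V = U) on D(Z)={2,5,6,7} D(V)={2,3,5,7} D(U)={1,4,5,6}: Z {2,5,6,7}->{2}; V {2,3,5,7}->{2,3}; U {1,4,5,6}->{4,5}
Constraint 4 (X != U) on D(X)={1,3,4,5,6} D(U)={4,5}: no change
So after all 4 constraints: D(V) = {2,3}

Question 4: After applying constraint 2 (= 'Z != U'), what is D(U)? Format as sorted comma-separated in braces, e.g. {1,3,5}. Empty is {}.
Answer: {1,4,5,6}

Derivation:
Constraint 1 (X < Z) on D(X)={1,3,4,5,6} D(Z)={2,5,6,7}: no change
Constraint 2 (Z != U) on D(Z)={2,5,6,7} D(U)={1,4,5,6}: no change
So after constraint 2: D(U) = {1,4,5,6}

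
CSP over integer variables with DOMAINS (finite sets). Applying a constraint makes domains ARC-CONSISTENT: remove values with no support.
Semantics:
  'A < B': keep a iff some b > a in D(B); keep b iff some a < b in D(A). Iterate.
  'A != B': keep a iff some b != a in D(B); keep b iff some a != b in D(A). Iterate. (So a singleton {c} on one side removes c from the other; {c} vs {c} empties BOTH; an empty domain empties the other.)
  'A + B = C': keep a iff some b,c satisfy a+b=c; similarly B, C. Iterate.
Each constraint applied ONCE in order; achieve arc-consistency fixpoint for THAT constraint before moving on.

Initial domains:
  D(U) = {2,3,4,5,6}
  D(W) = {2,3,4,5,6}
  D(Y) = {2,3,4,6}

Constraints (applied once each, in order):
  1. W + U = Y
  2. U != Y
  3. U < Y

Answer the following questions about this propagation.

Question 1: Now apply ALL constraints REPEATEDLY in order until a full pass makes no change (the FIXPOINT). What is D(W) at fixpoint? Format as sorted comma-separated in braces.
Answer: {2,3,4}

Derivation:
pass 0 (initial): D(W)={2,3,4,5,6}
pass 1: U {2,3,4,5,6}->{2,3,4}; W {2,3,4,5,6}->{2,3,4}; Y {2,3,4,6}->{4,6}
pass 2: no change
Fixpoint after 2 passes: D(W) = {2,3,4}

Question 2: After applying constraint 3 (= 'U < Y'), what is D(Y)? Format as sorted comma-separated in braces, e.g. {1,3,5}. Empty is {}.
Constraint 1 (W + U = Y) on D(W)={2,3,4,5,6} D(U)={2,3,4,5,6} D(Y)={2,3,4,6}: W {2,3,4,5,6}->{2,3,4}; U {2,3,4,5,6}->{2,3,4}; Y {2,3,4,6}->{4,6}
Constraint 2 (U != Y) on D(U)={2,3,4} D(Y)={4,6}: no change
Constraint 3 (U < Y) on D(U)={2,3,4} D(Y)={4,6}: no change
So after constraint 3: D(Y) = {4,6}

Answer: {4,6}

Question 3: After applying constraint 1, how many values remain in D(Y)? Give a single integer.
Answer: 2

Derivation:
Constraint 1 (W + U = Y) on D(W)={2,3,4,5,6} D(U)={2,3,4,5,6} D(Y)={2,3,4,6}: W {2,3,4,5,6}->{2,3,4}; U {2,3,4,5,6}->{2,3,4}; Y {2,3,4,6}->{4,6}
So after constraint 1: D(Y)={4,6}, size = 2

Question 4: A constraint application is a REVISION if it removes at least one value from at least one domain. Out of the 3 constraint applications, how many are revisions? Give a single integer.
Constraint 1 (W + U = Y) on D(W)={2,3,4,5,6} D(U)={2,3,4,5,6} D(Y)={2,3,4,6}: W {2,3,4,5,6}->{2,3,4}; U {2,3,4,5,6}->{2,3,4}; Y {2,3,4,6}->{4,6} => REVISION
Constraint 2 (U != Y) on D(U)={2,3,4} D(Y)={4,6}: no change => not a revision
Constraint 3 (U < Y) on D(U)={2,3,4} D(Y)={4,6}: no change => not a revision
Total revisions = 1

Answer: 1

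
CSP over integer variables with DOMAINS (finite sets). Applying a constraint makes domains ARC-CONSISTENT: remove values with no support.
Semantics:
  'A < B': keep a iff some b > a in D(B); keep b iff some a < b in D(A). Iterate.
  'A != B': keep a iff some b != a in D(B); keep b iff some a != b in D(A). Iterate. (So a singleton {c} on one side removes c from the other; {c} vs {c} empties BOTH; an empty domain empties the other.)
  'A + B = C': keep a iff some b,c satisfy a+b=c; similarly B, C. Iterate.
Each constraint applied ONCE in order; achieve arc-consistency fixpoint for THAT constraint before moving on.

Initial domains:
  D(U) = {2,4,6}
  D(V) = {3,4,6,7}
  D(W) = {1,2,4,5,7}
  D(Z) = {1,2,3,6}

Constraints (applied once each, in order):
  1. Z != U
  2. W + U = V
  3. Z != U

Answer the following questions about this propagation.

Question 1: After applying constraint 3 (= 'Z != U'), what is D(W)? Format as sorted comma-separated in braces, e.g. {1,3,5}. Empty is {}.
Constraint 1 (Z != U) on D(Z)={1,2,3,6} D(U)={2,4,6}: no change
Constraint 2 (W + U = V) on D(W)={1,2,4,5,7} D(U)={2,4,6} D(V)={3,4,6,7}: W {1,2,4,5,7}->{1,2,4,5}
Constraint 3 (Z != U) on D(Z)={1,2,3,6} D(U)={2,4,6}: no change
So after constraint 3: D(W) = {1,2,4,5}

Answer: {1,2,4,5}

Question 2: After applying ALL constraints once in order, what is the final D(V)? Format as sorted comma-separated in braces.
Constraint 1 (Z != U) on D(Z)={1,2,3,6} D(U)={2,4,6}: no change
Constraint 2 (W + U = V) on D(W)={1,2,4,5,7} D(U)={2,4,6} D(V)={3,4,6,7}: W {1,2,4,5,7}->{1,2,4,5}
Constraint 3 (Z != U) on D(Z)={1,2,3,6} D(U)={2,4,6}: no change
So after all 3 constraints: D(V) = {3,4,6,7}

Answer: {3,4,6,7}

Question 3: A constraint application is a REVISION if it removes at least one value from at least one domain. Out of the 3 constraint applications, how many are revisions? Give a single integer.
Answer: 1

Derivation:
Constraint 1 (Z != U) on D(Z)={1,2,3,6} D(U)={2,4,6}: no change => not a revision
Constraint 2 (W + U = V) on D(W)={1,2,4,5,7} D(U)={2,4,6} D(V)={3,4,6,7}: W {1,2,4,5,7}->{1,2,4,5} => REVISION
Constraint 3 (Z != U) on D(Z)={1,2,3,6} D(U)={2,4,6}: no change => not a revision
Total revisions = 1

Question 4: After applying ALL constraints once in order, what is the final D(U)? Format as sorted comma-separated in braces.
Constraint 1 (Z != U) on D(Z)={1,2,3,6} D(U)={2,4,6}: no change
Constraint 2 (W + U = V) on D(W)={1,2,4,5,7} D(U)={2,4,6} D(V)={3,4,6,7}: W {1,2,4,5,7}->{1,2,4,5}
Constraint 3 (Z != U) on D(Z)={1,2,3,6} D(U)={2,4,6}: no change
So after all 3 constraints: D(U) = {2,4,6}

Answer: {2,4,6}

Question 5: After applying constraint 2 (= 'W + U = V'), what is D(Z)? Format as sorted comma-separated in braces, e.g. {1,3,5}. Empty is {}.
Answer: {1,2,3,6}

Derivation:
Constraint 1 (Z != U) on D(Z)={1,2,3,6} D(U)={2,4,6}: no change
Constraint 2 (W + U = V) on D(W)={1,2,4,5,7} D(U)={2,4,6} D(V)={3,4,6,7}: W {1,2,4,5,7}->{1,2,4,5}
So after constraint 2: D(Z) = {1,2,3,6}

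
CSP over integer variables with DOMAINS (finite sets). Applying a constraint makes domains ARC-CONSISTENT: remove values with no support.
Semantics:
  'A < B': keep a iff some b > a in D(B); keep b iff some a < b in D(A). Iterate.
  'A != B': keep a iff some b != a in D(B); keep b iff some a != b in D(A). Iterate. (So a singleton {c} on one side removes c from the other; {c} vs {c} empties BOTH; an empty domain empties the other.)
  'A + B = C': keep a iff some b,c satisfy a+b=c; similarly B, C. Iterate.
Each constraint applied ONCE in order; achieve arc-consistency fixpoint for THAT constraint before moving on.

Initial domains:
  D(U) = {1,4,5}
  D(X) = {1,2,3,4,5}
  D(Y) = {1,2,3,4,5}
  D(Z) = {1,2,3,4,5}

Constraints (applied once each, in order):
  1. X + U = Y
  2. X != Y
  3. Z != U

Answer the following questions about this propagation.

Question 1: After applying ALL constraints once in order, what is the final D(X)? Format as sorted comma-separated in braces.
Constraint 1 (X + U = Y) on D(X)={1,2,3,4,5} D(U)={1,4,5} D(Y)={1,2,3,4,5}: X {1,2,3,4,5}->{1,2,3,4}; U {1,4,5}->{1,4}; Y {1,2,3,4,5}->{2,3,4,5}
Constraint 2 (X != Y) on D(X)={1,2,3,4} D(Y)={2,3,4,5}: no change
Constraint 3 (Z != U) on D(Z)={1,2,3,4,5} D(U)={1,4}: no change
So after all 3 constraints: D(X) = {1,2,3,4}

Answer: {1,2,3,4}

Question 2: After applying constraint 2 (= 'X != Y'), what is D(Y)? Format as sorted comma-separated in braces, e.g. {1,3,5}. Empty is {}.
Constraint 1 (X + U = Y) on D(X)={1,2,3,4,5} D(U)={1,4,5} D(Y)={1,2,3,4,5}: X {1,2,3,4,5}->{1,2,3,4}; U {1,4,5}->{1,4}; Y {1,2,3,4,5}->{2,3,4,5}
Constraint 2 (X != Y) on D(X)={1,2,3,4} D(Y)={2,3,4,5}: no change
So after constraint 2: D(Y) = {2,3,4,5}

Answer: {2,3,4,5}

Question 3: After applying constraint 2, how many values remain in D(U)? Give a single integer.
Constraint 1 (X + U = Y) on D(X)={1,2,3,4,5} D(U)={1,4,5} D(Y)={1,2,3,4,5}: X {1,2,3,4,5}->{1,2,3,4}; U {1,4,5}->{1,4}; Y {1,2,3,4,5}->{2,3,4,5}
Constraint 2 (X != Y) on D(X)={1,2,3,4} D(Y)={2,3,4,5}: no change
So after constraint 2: D(U)={1,4}, size = 2

Answer: 2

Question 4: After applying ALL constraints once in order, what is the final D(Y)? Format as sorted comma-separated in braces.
Answer: {2,3,4,5}

Derivation:
Constraint 1 (X + U = Y) on D(X)={1,2,3,4,5} D(U)={1,4,5} D(Y)={1,2,3,4,5}: X {1,2,3,4,5}->{1,2,3,4}; U {1,4,5}->{1,4}; Y {1,2,3,4,5}->{2,3,4,5}
Constraint 2 (X != Y) on D(X)={1,2,3,4} D(Y)={2,3,4,5}: no change
Constraint 3 (Z != U) on D(Z)={1,2,3,4,5} D(U)={1,4}: no change
So after all 3 constraints: D(Y) = {2,3,4,5}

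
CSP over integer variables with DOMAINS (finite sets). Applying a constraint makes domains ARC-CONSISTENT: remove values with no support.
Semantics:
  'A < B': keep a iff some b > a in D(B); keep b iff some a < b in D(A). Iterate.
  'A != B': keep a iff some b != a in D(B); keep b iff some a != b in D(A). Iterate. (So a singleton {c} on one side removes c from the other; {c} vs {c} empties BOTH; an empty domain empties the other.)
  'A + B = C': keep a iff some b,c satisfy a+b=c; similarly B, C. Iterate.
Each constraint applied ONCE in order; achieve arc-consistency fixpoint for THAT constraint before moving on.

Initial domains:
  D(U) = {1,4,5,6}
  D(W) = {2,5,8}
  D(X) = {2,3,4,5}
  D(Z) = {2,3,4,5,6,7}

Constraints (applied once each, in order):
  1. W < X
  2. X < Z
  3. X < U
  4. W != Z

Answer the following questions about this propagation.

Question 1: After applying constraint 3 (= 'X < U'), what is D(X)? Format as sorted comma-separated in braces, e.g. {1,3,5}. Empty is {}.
Answer: {3,4,5}

Derivation:
Constraint 1 (W < X) on D(W)={2,5,8} D(X)={2,3,4,5}: W {2,5,8}->{2}; X {2,3,4,5}->{3,4,5}
Constraint 2 (X < Z) on D(X)={3,4,5} D(Z)={2,3,4,5,6,7}: Z {2,3,4,5,6,7}->{4,5,6,7}
Constraint 3 (X < U) on D(X)={3,4,5} D(U)={1,4,5,6}: U {1,4,5,6}->{4,5,6}
So after constraint 3: D(X) = {3,4,5}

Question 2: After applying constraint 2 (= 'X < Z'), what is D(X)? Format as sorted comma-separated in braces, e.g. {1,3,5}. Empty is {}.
Answer: {3,4,5}

Derivation:
Constraint 1 (W < X) on D(W)={2,5,8} D(X)={2,3,4,5}: W {2,5,8}->{2}; X {2,3,4,5}->{3,4,5}
Constraint 2 (X < Z) on D(X)={3,4,5} D(Z)={2,3,4,5,6,7}: Z {2,3,4,5,6,7}->{4,5,6,7}
So after constraint 2: D(X) = {3,4,5}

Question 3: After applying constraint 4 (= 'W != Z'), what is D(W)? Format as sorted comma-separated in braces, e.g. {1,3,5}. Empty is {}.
Constraint 1 (W < X) on D(W)={2,5,8} D(X)={2,3,4,5}: W {2,5,8}->{2}; X {2,3,4,5}->{3,4,5}
Constraint 2 (X < Z) on D(X)={3,4,5} D(Z)={2,3,4,5,6,7}: Z {2,3,4,5,6,7}->{4,5,6,7}
Constraint 3 (X < U) on D(X)={3,4,5} D(U)={1,4,5,6}: U {1,4,5,6}->{4,5,6}
Constraint 4 (W != Z) on D(W)={2} D(Z)={4,5,6,7}: no change
So after constraint 4: D(W) = {2}

Answer: {2}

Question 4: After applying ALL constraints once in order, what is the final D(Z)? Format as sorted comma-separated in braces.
Answer: {4,5,6,7}

Derivation:
Constraint 1 (W < X) on D(W)={2,5,8} D(X)={2,3,4,5}: W {2,5,8}->{2}; X {2,3,4,5}->{3,4,5}
Constraint 2 (X < Z) on D(X)={3,4,5} D(Z)={2,3,4,5,6,7}: Z {2,3,4,5,6,7}->{4,5,6,7}
Constraint 3 (X < U) on D(X)={3,4,5} D(U)={1,4,5,6}: U {1,4,5,6}->{4,5,6}
Constraint 4 (W != Z) on D(W)={2} D(Z)={4,5,6,7}: no change
So after all 4 constraints: D(Z) = {4,5,6,7}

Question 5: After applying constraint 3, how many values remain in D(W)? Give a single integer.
Constraint 1 (W < X) on D(W)={2,5,8} D(X)={2,3,4,5}: W {2,5,8}->{2}; X {2,3,4,5}->{3,4,5}
Constraint 2 (X < Z) on D(X)={3,4,5} D(Z)={2,3,4,5,6,7}: Z {2,3,4,5,6,7}->{4,5,6,7}
Constraint 3 (X < U) on D(X)={3,4,5} D(U)={1,4,5,6}: U {1,4,5,6}->{4,5,6}
So after constraint 3: D(W)={2}, size = 1

Answer: 1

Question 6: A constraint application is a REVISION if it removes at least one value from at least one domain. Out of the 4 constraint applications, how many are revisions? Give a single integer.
Answer: 3

Derivation:
Constraint 1 (W < X) on D(W)={2,5,8} D(X)={2,3,4,5}: W {2,5,8}->{2}; X {2,3,4,5}->{3,4,5} => REVISION
Constraint 2 (X < Z) on D(X)={3,4,5} D(Z)={2,3,4,5,6,7}: Z {2,3,4,5,6,7}->{4,5,6,7} => REVISION
Constraint 3 (X < U) on D(X)={3,4,5} D(U)={1,4,5,6}: U {1,4,5,6}->{4,5,6} => REVISION
Constraint 4 (W != Z) on D(W)={2} D(Z)={4,5,6,7}: no change => not a revision
Total revisions = 3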